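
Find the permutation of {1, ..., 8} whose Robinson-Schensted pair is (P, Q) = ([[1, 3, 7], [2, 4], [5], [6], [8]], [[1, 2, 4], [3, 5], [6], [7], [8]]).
2 6 1 8 7 5 4 3

Reverse the RSK construction: for i from n down to 1, find the cell of Q containing i, remove the entry at that cell from P, and reverse-bump it up through P; the value ejected from row 1 is w(i).

Step i=8: Q has 8 at row 5, column 1; remove 8 from row 5 of P and reverse-bump: 8 enters row 4 and ejects 6; 6 enters row 3 and ejects 5; 5 enters row 2 and ejects 4; 4 enters row 1 and ejects 3. So w(8) = 3. P is now [[1, 4, 7], [2, 5], [6], [8]].
Step i=7: Q has 7 at row 4, column 1; remove 8 from row 4 of P and reverse-bump: 8 enters row 3 and ejects 6; 6 enters row 2 and ejects 5; 5 enters row 1 and ejects 4. So w(7) = 4. P is now [[1, 5, 7], [2, 6], [8]].
Step i=6: Q has 6 at row 3, column 1; remove 8 from row 3 of P and reverse-bump: 8 enters row 2 and ejects 6; 6 enters row 1 and ejects 5. So w(6) = 5. P is now [[1, 6, 7], [2, 8]].
Step i=5: Q has 5 at row 2, column 2; remove 8 from row 2 of P and reverse-bump: 8 enters row 1 and ejects 7. So w(5) = 7. P is now [[1, 6, 8], [2]].
Step i=4: Q has 4 at row 1, column 3; remove that cell from P, ejecting 8. So w(4) = 8. P is now [[1, 6], [2]].
Step i=3: Q has 3 at row 2, column 1; remove 2 from row 2 of P and reverse-bump: 2 enters row 1 and ejects 1. So w(3) = 1. P is now [[2, 6]].
Step i=2: Q has 2 at row 1, column 2; remove that cell from P, ejecting 6. So w(2) = 6. P is now [[2]].
Step i=1: Q has 1 at row 1, column 1; remove that cell from P, ejecting 2. So w(1) = 2. P is now [].

So w = 2 6 1 8 7 5 4 3.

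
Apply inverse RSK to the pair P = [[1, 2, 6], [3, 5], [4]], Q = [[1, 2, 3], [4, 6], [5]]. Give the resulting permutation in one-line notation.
4 5 6 3 1 2

Reverse the RSK construction: for i from n down to 1, find the cell of Q containing i, remove the entry at that cell from P, and reverse-bump it up through P; the value ejected from row 1 is w(i).

Step i=6: Q has 6 at row 2, column 2; remove 5 from row 2 of P and reverse-bump: 5 enters row 1 and ejects 2. So w(6) = 2. P is now [[1, 5, 6], [3], [4]].
Step i=5: Q has 5 at row 3, column 1; remove 4 from row 3 of P and reverse-bump: 4 enters row 2 and ejects 3; 3 enters row 1 and ejects 1. So w(5) = 1. P is now [[3, 5, 6], [4]].
Step i=4: Q has 4 at row 2, column 1; remove 4 from row 2 of P and reverse-bump: 4 enters row 1 and ejects 3. So w(4) = 3. P is now [[4, 5, 6]].
Step i=3: Q has 3 at row 1, column 3; remove that cell from P, ejecting 6. So w(3) = 6. P is now [[4, 5]].
Step i=2: Q has 2 at row 1, column 2; remove that cell from P, ejecting 5. So w(2) = 5. P is now [[4]].
Step i=1: Q has 1 at row 1, column 1; remove that cell from P, ejecting 4. So w(1) = 4. P is now [].

So w = 4 5 6 3 1 2.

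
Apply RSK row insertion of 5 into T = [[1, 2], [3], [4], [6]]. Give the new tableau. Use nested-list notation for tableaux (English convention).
[[1, 2, 5], [3], [4], [6]]

5 is larger than every entry of row 1, so it is appended to row 1. The new tableau is [[1, 2, 5], [3], [4], [6]].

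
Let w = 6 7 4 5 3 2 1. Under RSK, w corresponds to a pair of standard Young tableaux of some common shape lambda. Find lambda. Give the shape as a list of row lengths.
Row-insert each entry into an empty tableau.

After inserting 6: P = [[6]].
After inserting 7: P = [[6, 7]].
After inserting 4: P = [[4, 7], [6]].
After inserting 5: P = [[4, 5], [6, 7]].
After inserting 3: P = [[3, 5], [4, 7], [6]].
After inserting 2: P = [[2, 5], [3, 7], [4], [6]].
After inserting 1: P = [[1, 5], [2, 7], [3], [4], [6]].

The final insertion tableau P = [[1, 5], [2, 7], [3], [4], [6]] has shape [2, 2, 1, 1, 1].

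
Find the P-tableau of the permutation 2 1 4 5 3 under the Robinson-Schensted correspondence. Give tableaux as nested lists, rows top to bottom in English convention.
P = [[1, 3, 5], [2, 4]]

Insert 2: appended to row 1. P = [[2]].
Insert 1: 1 bumps 2 from row 1; 2 starts row 2. P = [[1], [2]].
Insert 4: appended to row 1. P = [[1, 4], [2]].
Insert 5: appended to row 1. P = [[1, 4, 5], [2]].
Insert 3: 3 bumps 4 from row 1; 4 appends to row 2. P = [[1, 3, 5], [2, 4]].

So P = [[1, 3, 5], [2, 4]].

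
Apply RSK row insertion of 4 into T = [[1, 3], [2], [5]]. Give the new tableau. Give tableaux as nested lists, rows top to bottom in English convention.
[[1, 3, 4], [2], [5]]

4 is larger than every entry of row 1, so it is appended to row 1. The new tableau is [[1, 3, 4], [2], [5]].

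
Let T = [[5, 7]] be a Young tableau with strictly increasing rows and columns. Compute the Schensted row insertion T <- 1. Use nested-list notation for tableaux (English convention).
[[1, 7], [5]]

In row 1, 1 replaces 5 (the leftmost entry greater than 1); 5 is bumped to row 2. 5 starts a new row 2. The new tableau is [[1, 7], [5]].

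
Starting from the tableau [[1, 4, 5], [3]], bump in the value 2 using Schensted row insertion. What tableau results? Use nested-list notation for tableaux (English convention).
[[1, 2, 5], [3, 4]]

In row 1, 2 replaces 4 (the leftmost entry greater than 2); 4 is bumped to row 2. 4 is appended to row 2. The new tableau is [[1, 2, 5], [3, 4]].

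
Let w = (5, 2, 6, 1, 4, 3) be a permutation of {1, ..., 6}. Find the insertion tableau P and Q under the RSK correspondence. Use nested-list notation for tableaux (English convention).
Insert each entry of the permutation into P by Schensted row insertion, recording in Q the position of each new cell.

Insert 5: appended to row 1. P = [[5]].
Insert 2: 2 bumps 5 from row 1; 5 starts row 2. P = [[2], [5]].
Insert 6: appended to row 1. P = [[2, 6], [5]].
Insert 1: 1 bumps 2 from row 1; 2 bumps 5 from row 2; 5 starts row 3. P = [[1, 6], [2], [5]].
Insert 4: 4 bumps 6 from row 1; 6 appends to row 2. P = [[1, 4], [2, 6], [5]].
Insert 3: 3 bumps 4 from row 1; 4 bumps 6 from row 2; 6 appends to row 3. P = [[1, 3], [2, 4], [5, 6]].

So P = [[1, 3], [2, 4], [5, 6]], Q = [[1, 3], [2, 5], [4, 6]].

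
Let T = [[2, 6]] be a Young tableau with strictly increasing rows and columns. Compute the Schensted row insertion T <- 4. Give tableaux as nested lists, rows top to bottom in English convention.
[[2, 4], [6]]

In row 1, 4 replaces 6 (the leftmost entry greater than 4); 6 is bumped to row 2. 6 starts a new row 2. The new tableau is [[2, 4], [6]].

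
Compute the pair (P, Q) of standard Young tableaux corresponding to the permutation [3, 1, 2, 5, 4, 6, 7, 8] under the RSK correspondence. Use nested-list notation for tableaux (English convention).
P = [[1, 2, 4, 6, 7, 8], [3, 5]], Q = [[1, 3, 4, 6, 7, 8], [2, 5]]

Insert each entry of the permutation into P by Schensted row insertion, recording in Q the position of each new cell.

After inserting 3: P = [[3]].
After inserting 1: P = [[1], [3]].
After inserting 2: P = [[1, 2], [3]].
After inserting 5: P = [[1, 2, 5], [3]].
After inserting 4: P = [[1, 2, 4], [3, 5]].
After inserting 6: P = [[1, 2, 4, 6], [3, 5]].
After inserting 7: P = [[1, 2, 4, 6, 7], [3, 5]].
After inserting 8: P = [[1, 2, 4, 6, 7, 8], [3, 5]].

So P = [[1, 2, 4, 6, 7, 8], [3, 5]], Q = [[1, 3, 4, 6, 7, 8], [2, 5]].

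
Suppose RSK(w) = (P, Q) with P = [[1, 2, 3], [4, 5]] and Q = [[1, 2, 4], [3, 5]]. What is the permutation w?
Reverse RSK: for i = n, n-1, ..., 1, locate i in Q, remove the corresponding corner cell from P, and reverse-bump its entry up through P; the value ejected from row 1 is w(i).

So w = 1 4 2 5 3.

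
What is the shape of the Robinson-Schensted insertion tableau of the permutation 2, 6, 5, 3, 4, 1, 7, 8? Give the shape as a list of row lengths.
Row-insert each entry into an empty tableau.

After inserting 2: P = [[2]].
After inserting 6: P = [[2, 6]].
After inserting 5: P = [[2, 5], [6]].
After inserting 3: P = [[2, 3], [5], [6]].
After inserting 4: P = [[2, 3, 4], [5], [6]].
After inserting 1: P = [[1, 3, 4], [2], [5], [6]].
After inserting 7: P = [[1, 3, 4, 7], [2], [5], [6]].
After inserting 8: P = [[1, 3, 4, 7, 8], [2], [5], [6]].

The final insertion tableau P = [[1, 3, 4, 7, 8], [2], [5], [6]] has shape [5, 1, 1, 1].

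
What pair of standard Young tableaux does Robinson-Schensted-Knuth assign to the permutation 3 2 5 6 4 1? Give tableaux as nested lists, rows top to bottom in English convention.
P = [[1, 4, 6], [2, 5], [3]], Q = [[1, 3, 4], [2, 5], [6]]

Insert each entry of the permutation into P by Schensted row insertion, recording in Q the position of each new cell.

Insert 3: appended to row 1. P = [[3]].
Insert 2: 2 bumps 3 from row 1; 3 starts row 2. P = [[2], [3]].
Insert 5: appended to row 1. P = [[2, 5], [3]].
Insert 6: appended to row 1. P = [[2, 5, 6], [3]].
Insert 4: 4 bumps 5 from row 1; 5 appends to row 2. P = [[2, 4, 6], [3, 5]].
Insert 1: 1 bumps 2 from row 1; 2 bumps 3 from row 2; 3 starts row 3. P = [[1, 4, 6], [2, 5], [3]].

So P = [[1, 4, 6], [2, 5], [3]], Q = [[1, 3, 4], [2, 5], [6]].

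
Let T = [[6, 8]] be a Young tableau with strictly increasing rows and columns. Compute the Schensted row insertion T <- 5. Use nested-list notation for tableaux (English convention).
[[5, 8], [6]]

In row 1, 5 replaces 6 (the leftmost entry greater than 5); 6 is bumped to row 2. 6 starts a new row 2. The new tableau is [[5, 8], [6]].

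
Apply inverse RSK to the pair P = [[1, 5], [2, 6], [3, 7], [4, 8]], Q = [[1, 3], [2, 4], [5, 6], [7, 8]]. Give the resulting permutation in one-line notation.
Reverse RSK: for i = n, n-1, ..., 1, locate i in Q, remove the corresponding corner cell from P, and reverse-bump its entry up through P; the value ejected from row 1 is w(i).

So w = 4 3 8 7 2 6 1 5.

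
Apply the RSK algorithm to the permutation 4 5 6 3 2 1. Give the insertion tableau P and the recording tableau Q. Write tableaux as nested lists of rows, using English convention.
Insert each entry of the permutation into P by Schensted row insertion, recording in Q the position of each new cell.

Insert 4: appended to row 1. P = [[4]].
Insert 5: appended to row 1. P = [[4, 5]].
Insert 6: appended to row 1. P = [[4, 5, 6]].
Insert 3: 3 bumps 4 from row 1; 4 starts row 2. P = [[3, 5, 6], [4]].
Insert 2: 2 bumps 3 from row 1; 3 bumps 4 from row 2; 4 starts row 3. P = [[2, 5, 6], [3], [4]].
Insert 1: 1 bumps 2 from row 1; 2 bumps 3 from row 2; 3 bumps 4 from row 3; 4 starts row 4. P = [[1, 5, 6], [2], [3], [4]].

So P = [[1, 5, 6], [2], [3], [4]], Q = [[1, 2, 3], [4], [5], [6]].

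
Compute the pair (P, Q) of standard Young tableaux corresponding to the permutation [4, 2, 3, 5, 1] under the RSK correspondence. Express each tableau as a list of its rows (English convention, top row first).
P = [[1, 3, 5], [2], [4]], Q = [[1, 3, 4], [2], [5]]

Insert each entry of the permutation into P by Schensted row insertion, recording in Q the position of each new cell.

After inserting 4: P = [[4]].
After inserting 2: P = [[2], [4]].
After inserting 3: P = [[2, 3], [4]].
After inserting 5: P = [[2, 3, 5], [4]].
After inserting 1: P = [[1, 3, 5], [2], [4]].

So P = [[1, 3, 5], [2], [4]], Q = [[1, 3, 4], [2], [5]].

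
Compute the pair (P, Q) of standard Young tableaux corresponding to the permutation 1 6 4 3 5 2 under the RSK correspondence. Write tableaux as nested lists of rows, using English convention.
P = [[1, 2, 5], [3], [4], [6]], Q = [[1, 2, 5], [3], [4], [6]]

Insert each entry of the permutation into P by Schensted row insertion, recording in Q the position of each new cell.

After inserting 1: P = [[1]].
After inserting 6: P = [[1, 6]].
After inserting 4: P = [[1, 4], [6]].
After inserting 3: P = [[1, 3], [4], [6]].
After inserting 5: P = [[1, 3, 5], [4], [6]].
After inserting 2: P = [[1, 2, 5], [3], [4], [6]].

So P = [[1, 2, 5], [3], [4], [6]], Q = [[1, 2, 5], [3], [4], [6]].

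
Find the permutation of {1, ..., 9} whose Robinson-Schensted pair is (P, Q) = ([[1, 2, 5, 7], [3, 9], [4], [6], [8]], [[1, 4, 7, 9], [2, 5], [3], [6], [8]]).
Reverse the RSK construction: for i from n down to 1, find the cell of Q containing i, remove the entry at that cell from P, and reverse-bump it up through P; the value ejected from row 1 is w(i).

Step i=9: Q has 9 at row 1, column 4; remove that cell from P, ejecting 7. So w(9) = 7. P is now [[1, 2, 5], [3, 9], [4], [6], [8]].
Step i=8: Q has 8 at row 5, column 1; remove 8 from row 5 of P and reverse-bump: 8 enters row 4 and ejects 6; 6 enters row 3 and ejects 4; 4 enters row 2 and ejects 3; 3 enters row 1 and ejects 2. So w(8) = 2. P is now [[1, 3, 5], [4, 9], [6], [8]].
Step i=7: Q has 7 at row 1, column 3; remove that cell from P, ejecting 5. So w(7) = 5. P is now [[1, 3], [4, 9], [6], [8]].
Step i=6: Q has 6 at row 4, column 1; remove 8 from row 4 of P and reverse-bump: 8 enters row 3 and ejects 6; 6 enters row 2 and ejects 4; 4 enters row 1 and ejects 3. So w(6) = 3. P is now [[1, 4], [6, 9], [8]].
Step i=5: Q has 5 at row 2, column 2; remove 9 from row 2 of P and reverse-bump: 9 enters row 1 and ejects 4. So w(5) = 4. P is now [[1, 9], [6], [8]].
Step i=4: Q has 4 at row 1, column 2; remove that cell from P, ejecting 9. So w(4) = 9. P is now [[1], [6], [8]].
Step i=3: Q has 3 at row 3, column 1; remove 8 from row 3 of P and reverse-bump: 8 enters row 2 and ejects 6; 6 enters row 1 and ejects 1. So w(3) = 1. P is now [[6], [8]].
Step i=2: Q has 2 at row 2, column 1; remove 8 from row 2 of P and reverse-bump: 8 enters row 1 and ejects 6. So w(2) = 6. P is now [[8]].
Step i=1: Q has 1 at row 1, column 1; remove that cell from P, ejecting 8. So w(1) = 8. P is now [].

So w = 8 6 1 9 4 3 5 2 7.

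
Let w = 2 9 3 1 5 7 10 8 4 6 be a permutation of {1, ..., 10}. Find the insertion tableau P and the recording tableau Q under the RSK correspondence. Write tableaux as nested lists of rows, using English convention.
P = [[1, 3, 4, 6, 8], [2, 5, 7], [9, 10]], Q = [[1, 2, 5, 6, 7], [3, 8, 10], [4, 9]]

Insert each entry of the permutation into P by Schensted row insertion, recording in Q the position of each new cell.

Insert 2: appended to row 1. P = [[2]].
Insert 9: appended to row 1. P = [[2, 9]].
Insert 3: 3 bumps 9 from row 1; 9 starts row 2. P = [[2, 3], [9]].
Insert 1: 1 bumps 2 from row 1; 2 bumps 9 from row 2; 9 starts row 3. P = [[1, 3], [2], [9]].
Insert 5: appended to row 1. P = [[1, 3, 5], [2], [9]].
Insert 7: appended to row 1. P = [[1, 3, 5, 7], [2], [9]].
Insert 10: appended to row 1. P = [[1, 3, 5, 7, 10], [2], [9]].
Insert 8: 8 bumps 10 from row 1; 10 appends to row 2. P = [[1, 3, 5, 7, 8], [2, 10], [9]].
Insert 4: 4 bumps 5 from row 1; 5 bumps 10 from row 2; 10 appends to row 3. P = [[1, 3, 4, 7, 8], [2, 5], [9, 10]].
Insert 6: 6 bumps 7 from row 1; 7 appends to row 2. P = [[1, 3, 4, 6, 8], [2, 5, 7], [9, 10]].

So P = [[1, 3, 4, 6, 8], [2, 5, 7], [9, 10]], Q = [[1, 2, 5, 6, 7], [3, 8, 10], [4, 9]].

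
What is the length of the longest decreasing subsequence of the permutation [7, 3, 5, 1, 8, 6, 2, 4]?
3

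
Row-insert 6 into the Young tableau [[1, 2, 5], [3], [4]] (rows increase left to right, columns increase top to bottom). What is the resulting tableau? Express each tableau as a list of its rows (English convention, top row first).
[[1, 2, 5, 6], [3], [4]]

6 is larger than every entry of row 1, so it is appended to row 1. The new tableau is [[1, 2, 5, 6], [3], [4]].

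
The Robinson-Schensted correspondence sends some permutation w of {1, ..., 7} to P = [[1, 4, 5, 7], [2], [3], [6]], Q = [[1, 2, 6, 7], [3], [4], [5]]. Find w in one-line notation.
3 6 4 2 1 5 7

Reverse the RSK construction: for i from n down to 1, find the cell of Q containing i, remove the entry at that cell from P, and reverse-bump it up through P; the value ejected from row 1 is w(i).

Step i=7: Q has 7 at row 1, column 4; remove that cell from P, ejecting 7. So w(7) = 7. P is now [[1, 4, 5], [2], [3], [6]].
Step i=6: Q has 6 at row 1, column 3; remove that cell from P, ejecting 5. So w(6) = 5. P is now [[1, 4], [2], [3], [6]].
Step i=5: Q has 5 at row 4, column 1; remove 6 from row 4 of P and reverse-bump: 6 enters row 3 and ejects 3; 3 enters row 2 and ejects 2; 2 enters row 1 and ejects 1. So w(5) = 1. P is now [[2, 4], [3], [6]].
Step i=4: Q has 4 at row 3, column 1; remove 6 from row 3 of P and reverse-bump: 6 enters row 2 and ejects 3; 3 enters row 1 and ejects 2. So w(4) = 2. P is now [[3, 4], [6]].
Step i=3: Q has 3 at row 2, column 1; remove 6 from row 2 of P and reverse-bump: 6 enters row 1 and ejects 4. So w(3) = 4. P is now [[3, 6]].
Step i=2: Q has 2 at row 1, column 2; remove that cell from P, ejecting 6. So w(2) = 6. P is now [[3]].
Step i=1: Q has 1 at row 1, column 1; remove that cell from P, ejecting 3. So w(1) = 3. P is now [].

So w = 3 6 4 2 1 5 7.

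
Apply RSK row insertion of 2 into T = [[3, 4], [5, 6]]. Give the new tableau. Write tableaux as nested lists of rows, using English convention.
In row 1, 2 replaces 3 (the leftmost entry greater than 2); 3 is bumped to row 2. In row 2, 3 replaces 5 (the leftmost entry greater than 3); 5 is bumped to row 3. 5 starts a new row 3. The new tableau is [[2, 4], [3, 6], [5]].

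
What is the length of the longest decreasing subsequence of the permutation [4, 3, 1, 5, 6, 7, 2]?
3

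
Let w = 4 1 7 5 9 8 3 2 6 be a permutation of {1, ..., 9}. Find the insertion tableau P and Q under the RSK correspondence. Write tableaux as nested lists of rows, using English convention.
Insert each entry of the permutation into P by Schensted row insertion, recording in Q the position of each new cell.

Insert 4: appended to row 1. P = [[4]].
Insert 1: 1 bumps 4 from row 1; 4 starts row 2. P = [[1], [4]].
Insert 7: appended to row 1. P = [[1, 7], [4]].
Insert 5: 5 bumps 7 from row 1; 7 appends to row 2. P = [[1, 5], [4, 7]].
Insert 9: appended to row 1. P = [[1, 5, 9], [4, 7]].
Insert 8: 8 bumps 9 from row 1; 9 appends to row 2. P = [[1, 5, 8], [4, 7, 9]].
Insert 3: 3 bumps 5 from row 1; 5 bumps 7 from row 2; 7 starts row 3. P = [[1, 3, 8], [4, 5, 9], [7]].
Insert 2: 2 bumps 3 from row 1; 3 bumps 4 from row 2; 4 bumps 7 from row 3; 7 starts row 4. P = [[1, 2, 8], [3, 5, 9], [4], [7]].
Insert 6: 6 bumps 8 from row 1; 8 bumps 9 from row 2; 9 appends to row 3. P = [[1, 2, 6], [3, 5, 8], [4, 9], [7]].

So P = [[1, 2, 6], [3, 5, 8], [4, 9], [7]], Q = [[1, 3, 5], [2, 4, 6], [7, 9], [8]].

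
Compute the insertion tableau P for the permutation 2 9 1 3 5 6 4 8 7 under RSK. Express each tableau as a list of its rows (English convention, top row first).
After inserting 2: P = [[2]].
After inserting 9: P = [[2, 9]].
After inserting 1: P = [[1, 9], [2]].
After inserting 3: P = [[1, 3], [2, 9]].
After inserting 5: P = [[1, 3, 5], [2, 9]].
After inserting 6: P = [[1, 3, 5, 6], [2, 9]].
After inserting 4: P = [[1, 3, 4, 6], [2, 5], [9]].
After inserting 8: P = [[1, 3, 4, 6, 8], [2, 5], [9]].
After inserting 7: P = [[1, 3, 4, 6, 7], [2, 5, 8], [9]].

So P = [[1, 3, 4, 6, 7], [2, 5, 8], [9]].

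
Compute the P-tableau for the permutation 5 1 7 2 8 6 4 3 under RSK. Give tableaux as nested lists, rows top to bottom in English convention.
Insert 5: appended to row 1. P = [[5]].
Insert 1: 1 bumps 5 from row 1; 5 starts row 2. P = [[1], [5]].
Insert 7: appended to row 1. P = [[1, 7], [5]].
Insert 2: 2 bumps 7 from row 1; 7 appends to row 2. P = [[1, 2], [5, 7]].
Insert 8: appended to row 1. P = [[1, 2, 8], [5, 7]].
Insert 6: 6 bumps 8 from row 1; 8 appends to row 2. P = [[1, 2, 6], [5, 7, 8]].
Insert 4: 4 bumps 6 from row 1; 6 bumps 7 from row 2; 7 starts row 3. P = [[1, 2, 4], [5, 6, 8], [7]].
Insert 3: 3 bumps 4 from row 1; 4 bumps 5 from row 2; 5 bumps 7 from row 3; 7 starts row 4. P = [[1, 2, 3], [4, 6, 8], [5], [7]].

So P = [[1, 2, 3], [4, 6, 8], [5], [7]].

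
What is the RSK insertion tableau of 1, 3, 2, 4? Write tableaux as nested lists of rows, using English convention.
P = [[1, 2, 4], [3]]

Insert 1: appended to row 1. P = [[1]].
Insert 3: appended to row 1. P = [[1, 3]].
Insert 2: 2 bumps 3 from row 1; 3 starts row 2. P = [[1, 2], [3]].
Insert 4: appended to row 1. P = [[1, 2, 4], [3]].

So P = [[1, 2, 4], [3]].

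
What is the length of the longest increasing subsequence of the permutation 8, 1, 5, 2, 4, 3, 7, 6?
4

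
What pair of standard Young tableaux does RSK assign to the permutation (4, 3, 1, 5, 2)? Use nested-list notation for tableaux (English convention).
Insert each entry of the permutation into P by Schensted row insertion, recording in Q the position of each new cell.

Insert 4: appended to row 1. P = [[4]], Q = [[1]].
Insert 3: 3 bumps 4 from row 1; 4 starts row 2. P = [[3], [4]], Q = [[1], [2]].
Insert 1: 1 bumps 3 from row 1; 3 bumps 4 from row 2; 4 starts row 3. P = [[1], [3], [4]], Q = [[1], [2], [3]].
Insert 5: appended to row 1. P = [[1, 5], [3], [4]], Q = [[1, 4], [2], [3]].
Insert 2: 2 bumps 5 from row 1; 5 appends to row 2. P = [[1, 2], [3, 5], [4]], Q = [[1, 4], [2, 5], [3]].

So P = [[1, 2], [3, 5], [4]], Q = [[1, 4], [2, 5], [3]].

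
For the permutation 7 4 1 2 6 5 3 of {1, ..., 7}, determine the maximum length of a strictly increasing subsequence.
3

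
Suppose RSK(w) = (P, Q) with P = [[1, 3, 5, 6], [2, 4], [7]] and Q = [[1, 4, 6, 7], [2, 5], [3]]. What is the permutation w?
7 2 1 4 3 5 6

Reverse RSK: for i = n, n-1, ..., 1, locate i in Q, remove the corresponding corner cell from P, and reverse-bump its entry up through P; the value ejected from row 1 is w(i).

So w = 7 2 1 4 3 5 6.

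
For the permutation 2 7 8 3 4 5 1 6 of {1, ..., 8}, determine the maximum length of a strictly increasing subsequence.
5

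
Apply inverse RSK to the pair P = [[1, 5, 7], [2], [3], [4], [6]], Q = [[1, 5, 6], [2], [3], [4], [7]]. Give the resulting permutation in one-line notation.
Reverse RSK: for i = n, n-1, ..., 1, locate i in Q, remove the corresponding corner cell from P, and reverse-bump its entry up through P; the value ejected from row 1 is w(i).

So w = 6 4 3 2 5 7 1.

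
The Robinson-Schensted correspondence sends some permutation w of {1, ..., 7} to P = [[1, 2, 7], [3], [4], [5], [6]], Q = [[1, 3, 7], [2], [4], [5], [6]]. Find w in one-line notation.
Reverse RSK: for i = n, n-1, ..., 1, locate i in Q, remove the corresponding corner cell from P, and reverse-bump its entry up through P; the value ejected from row 1 is w(i).

So w = 6 1 5 4 3 2 7.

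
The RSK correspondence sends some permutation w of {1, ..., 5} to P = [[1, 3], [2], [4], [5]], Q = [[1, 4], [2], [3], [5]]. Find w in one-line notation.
5 4 2 3 1

Reverse the RSK construction: for i from n down to 1, find the cell of Q containing i, remove the entry at that cell from P, and reverse-bump it up through P; the value ejected from row 1 is w(i).

Step i=5: Q has 5 at row 4, column 1; remove 5 from row 4 of P and reverse-bump: 5 enters row 3 and ejects 4; 4 enters row 2 and ejects 2; 2 enters row 1 and ejects 1. So w(5) = 1. P is now [[2, 3], [4], [5]].
Step i=4: Q has 4 at row 1, column 2; remove that cell from P, ejecting 3. So w(4) = 3. P is now [[2], [4], [5]].
Step i=3: Q has 3 at row 3, column 1; remove 5 from row 3 of P and reverse-bump: 5 enters row 2 and ejects 4; 4 enters row 1 and ejects 2. So w(3) = 2. P is now [[4], [5]].
Step i=2: Q has 2 at row 2, column 1; remove 5 from row 2 of P and reverse-bump: 5 enters row 1 and ejects 4. So w(2) = 4. P is now [[5]].
Step i=1: Q has 1 at row 1, column 1; remove that cell from P, ejecting 5. So w(1) = 5. P is now [].

So w = 5 4 2 3 1.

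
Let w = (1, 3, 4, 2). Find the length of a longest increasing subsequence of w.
3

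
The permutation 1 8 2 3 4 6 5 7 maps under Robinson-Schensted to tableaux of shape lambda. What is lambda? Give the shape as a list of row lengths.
Row-insert each entry into an empty tableau.

After inserting 1: P = [[1]].
After inserting 8: P = [[1, 8]].
After inserting 2: P = [[1, 2], [8]].
After inserting 3: P = [[1, 2, 3], [8]].
After inserting 4: P = [[1, 2, 3, 4], [8]].
After inserting 6: P = [[1, 2, 3, 4, 6], [8]].
After inserting 5: P = [[1, 2, 3, 4, 5], [6], [8]].
After inserting 7: P = [[1, 2, 3, 4, 5, 7], [6], [8]].

The final insertion tableau P = [[1, 2, 3, 4, 5, 7], [6], [8]] has shape [6, 1, 1].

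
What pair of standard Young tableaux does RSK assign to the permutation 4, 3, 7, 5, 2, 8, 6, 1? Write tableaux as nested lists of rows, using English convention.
Insert each entry of the permutation into P by Schensted row insertion, recording in Q the position of each new cell.

Insert 4: appended to row 1. P = [[4]].
Insert 3: 3 bumps 4 from row 1; 4 starts row 2. P = [[3], [4]].
Insert 7: appended to row 1. P = [[3, 7], [4]].
Insert 5: 5 bumps 7 from row 1; 7 appends to row 2. P = [[3, 5], [4, 7]].
Insert 2: 2 bumps 3 from row 1; 3 bumps 4 from row 2; 4 starts row 3. P = [[2, 5], [3, 7], [4]].
Insert 8: appended to row 1. P = [[2, 5, 8], [3, 7], [4]].
Insert 6: 6 bumps 8 from row 1; 8 appends to row 2. P = [[2, 5, 6], [3, 7, 8], [4]].
Insert 1: 1 bumps 2 from row 1; 2 bumps 3 from row 2; 3 bumps 4 from row 3; 4 starts row 4. P = [[1, 5, 6], [2, 7, 8], [3], [4]].

So P = [[1, 5, 6], [2, 7, 8], [3], [4]], Q = [[1, 3, 6], [2, 4, 7], [5], [8]].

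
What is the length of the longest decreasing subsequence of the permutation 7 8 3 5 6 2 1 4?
4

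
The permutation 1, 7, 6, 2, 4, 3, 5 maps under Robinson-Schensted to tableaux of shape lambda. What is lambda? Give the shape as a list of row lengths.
RSK row insertion gives P = [[1, 2, 3, 5], [4], [6], [7]], which has shape [4, 1, 1, 1].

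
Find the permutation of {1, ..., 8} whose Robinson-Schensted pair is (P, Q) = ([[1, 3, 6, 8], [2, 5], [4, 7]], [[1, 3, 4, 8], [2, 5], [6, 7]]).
Reverse RSK: for i = n, n-1, ..., 1, locate i in Q, remove the corresponding corner cell from P, and reverse-bump its entry up through P; the value ejected from row 1 is w(i).

So w = 4 2 5 7 6 1 3 8.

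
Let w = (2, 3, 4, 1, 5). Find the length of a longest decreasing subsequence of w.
2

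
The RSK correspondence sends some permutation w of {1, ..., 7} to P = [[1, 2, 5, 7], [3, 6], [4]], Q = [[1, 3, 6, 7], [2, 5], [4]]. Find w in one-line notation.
4 3 6 1 2 5 7

Reverse the RSK construction: for i from n down to 1, find the cell of Q containing i, remove the entry at that cell from P, and reverse-bump it up through P; the value ejected from row 1 is w(i).

Step i=7: Q has 7 at row 1, column 4; remove that cell from P, ejecting 7. So w(7) = 7. P is now [[1, 2, 5], [3, 6], [4]].
Step i=6: Q has 6 at row 1, column 3; remove that cell from P, ejecting 5. So w(6) = 5. P is now [[1, 2], [3, 6], [4]].
Step i=5: Q has 5 at row 2, column 2; remove 6 from row 2 of P and reverse-bump: 6 enters row 1 and ejects 2. So w(5) = 2. P is now [[1, 6], [3], [4]].
Step i=4: Q has 4 at row 3, column 1; remove 4 from row 3 of P and reverse-bump: 4 enters row 2 and ejects 3; 3 enters row 1 and ejects 1. So w(4) = 1. P is now [[3, 6], [4]].
Step i=3: Q has 3 at row 1, column 2; remove that cell from P, ejecting 6. So w(3) = 6. P is now [[3], [4]].
Step i=2: Q has 2 at row 2, column 1; remove 4 from row 2 of P and reverse-bump: 4 enters row 1 and ejects 3. So w(2) = 3. P is now [[4]].
Step i=1: Q has 1 at row 1, column 1; remove that cell from P, ejecting 4. So w(1) = 4. P is now [].

So w = 4 3 6 1 2 5 7.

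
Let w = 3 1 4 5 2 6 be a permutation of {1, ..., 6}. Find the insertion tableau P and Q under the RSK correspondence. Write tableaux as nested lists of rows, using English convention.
Insert each entry of the permutation into P by Schensted row insertion, recording in Q the position of each new cell.

Insert 3: appended to row 1. P = [[3]].
Insert 1: 1 bumps 3 from row 1; 3 starts row 2. P = [[1], [3]].
Insert 4: appended to row 1. P = [[1, 4], [3]].
Insert 5: appended to row 1. P = [[1, 4, 5], [3]].
Insert 2: 2 bumps 4 from row 1; 4 appends to row 2. P = [[1, 2, 5], [3, 4]].
Insert 6: appended to row 1. P = [[1, 2, 5, 6], [3, 4]].

So P = [[1, 2, 5, 6], [3, 4]], Q = [[1, 3, 4, 6], [2, 5]].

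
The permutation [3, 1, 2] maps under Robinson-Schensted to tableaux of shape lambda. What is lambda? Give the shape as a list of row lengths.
[2, 1]

RSK row insertion gives P = [[1, 2], [3]], which has shape [2, 1].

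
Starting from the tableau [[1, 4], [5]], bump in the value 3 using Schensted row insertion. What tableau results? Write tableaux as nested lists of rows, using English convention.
In row 1, 3 replaces 4 (the leftmost entry greater than 3); 4 is bumped to row 2. In row 2, 4 replaces 5 (the leftmost entry greater than 4); 5 is bumped to row 3. 5 starts a new row 3. The new tableau is [[1, 3], [4], [5]].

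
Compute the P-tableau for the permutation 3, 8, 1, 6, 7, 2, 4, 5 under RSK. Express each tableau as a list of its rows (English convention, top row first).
After inserting 3: P = [[3]].
After inserting 8: P = [[3, 8]].
After inserting 1: P = [[1, 8], [3]].
After inserting 6: P = [[1, 6], [3, 8]].
After inserting 7: P = [[1, 6, 7], [3, 8]].
After inserting 2: P = [[1, 2, 7], [3, 6], [8]].
After inserting 4: P = [[1, 2, 4], [3, 6, 7], [8]].
After inserting 5: P = [[1, 2, 4, 5], [3, 6, 7], [8]].

So P = [[1, 2, 4, 5], [3, 6, 7], [8]].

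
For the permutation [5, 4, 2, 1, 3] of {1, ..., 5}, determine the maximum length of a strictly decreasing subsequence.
4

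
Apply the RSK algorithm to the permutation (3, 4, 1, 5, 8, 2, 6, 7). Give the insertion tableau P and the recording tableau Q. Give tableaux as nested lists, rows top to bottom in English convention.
Insert each entry of the permutation into P by Schensted row insertion, recording in Q the position of each new cell.

Insert 3: appended to row 1. P = [[3]].
Insert 4: appended to row 1. P = [[3, 4]].
Insert 1: 1 bumps 3 from row 1; 3 starts row 2. P = [[1, 4], [3]].
Insert 5: appended to row 1. P = [[1, 4, 5], [3]].
Insert 8: appended to row 1. P = [[1, 4, 5, 8], [3]].
Insert 2: 2 bumps 4 from row 1; 4 appends to row 2. P = [[1, 2, 5, 8], [3, 4]].
Insert 6: 6 bumps 8 from row 1; 8 appends to row 2. P = [[1, 2, 5, 6], [3, 4, 8]].
Insert 7: appended to row 1. P = [[1, 2, 5, 6, 7], [3, 4, 8]].

So P = [[1, 2, 5, 6, 7], [3, 4, 8]], Q = [[1, 2, 4, 5, 8], [3, 6, 7]].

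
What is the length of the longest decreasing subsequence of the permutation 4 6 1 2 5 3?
3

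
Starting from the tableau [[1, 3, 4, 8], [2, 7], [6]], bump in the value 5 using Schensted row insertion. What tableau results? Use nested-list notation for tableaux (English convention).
[[1, 3, 4, 5], [2, 7, 8], [6]]

In row 1, 5 replaces 8 (the leftmost entry greater than 5); 8 is bumped to row 2. 8 is appended to row 2. The new tableau is [[1, 3, 4, 5], [2, 7, 8], [6]].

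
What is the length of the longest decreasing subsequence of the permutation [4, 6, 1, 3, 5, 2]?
3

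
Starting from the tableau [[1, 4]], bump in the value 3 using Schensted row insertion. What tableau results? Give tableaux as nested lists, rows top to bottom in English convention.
[[1, 3], [4]]

In row 1, 3 replaces 4 (the leftmost entry greater than 3); 4 is bumped to row 2. 4 starts a new row 2. The new tableau is [[1, 3], [4]].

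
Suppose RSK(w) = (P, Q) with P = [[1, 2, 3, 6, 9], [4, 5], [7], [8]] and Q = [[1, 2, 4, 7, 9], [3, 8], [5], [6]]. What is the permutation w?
1 8 4 7 5 2 6 3 9

Reverse RSK: for i = n, n-1, ..., 1, locate i in Q, remove the corresponding corner cell from P, and reverse-bump its entry up through P; the value ejected from row 1 is w(i).

So w = 1 8 4 7 5 2 6 3 9.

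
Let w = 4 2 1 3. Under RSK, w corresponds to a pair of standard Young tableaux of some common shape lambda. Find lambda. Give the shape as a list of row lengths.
[2, 1, 1]

Row-insert each entry into an empty tableau.

After inserting 4: P = [[4]].
After inserting 2: P = [[2], [4]].
After inserting 1: P = [[1], [2], [4]].
After inserting 3: P = [[1, 3], [2], [4]].

The final insertion tableau P = [[1, 3], [2], [4]] has shape [2, 1, 1].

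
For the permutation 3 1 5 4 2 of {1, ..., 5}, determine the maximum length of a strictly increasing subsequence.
2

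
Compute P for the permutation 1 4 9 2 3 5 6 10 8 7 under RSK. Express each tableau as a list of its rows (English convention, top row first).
P = [[1, 2, 3, 5, 6, 7], [4, 8, 10], [9]]

Insert 1: appended to row 1. P = [[1]].
Insert 4: appended to row 1. P = [[1, 4]].
Insert 9: appended to row 1. P = [[1, 4, 9]].
Insert 2: 2 bumps 4 from row 1; 4 starts row 2. P = [[1, 2, 9], [4]].
Insert 3: 3 bumps 9 from row 1; 9 appends to row 2. P = [[1, 2, 3], [4, 9]].
Insert 5: appended to row 1. P = [[1, 2, 3, 5], [4, 9]].
Insert 6: appended to row 1. P = [[1, 2, 3, 5, 6], [4, 9]].
Insert 10: appended to row 1. P = [[1, 2, 3, 5, 6, 10], [4, 9]].
Insert 8: 8 bumps 10 from row 1; 10 appends to row 2. P = [[1, 2, 3, 5, 6, 8], [4, 9, 10]].
Insert 7: 7 bumps 8 from row 1; 8 bumps 9 from row 2; 9 starts row 3. P = [[1, 2, 3, 5, 6, 7], [4, 8, 10], [9]].

So P = [[1, 2, 3, 5, 6, 7], [4, 8, 10], [9]].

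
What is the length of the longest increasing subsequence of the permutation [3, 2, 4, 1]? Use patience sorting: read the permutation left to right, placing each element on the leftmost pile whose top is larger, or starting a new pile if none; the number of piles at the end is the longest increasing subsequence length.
3: new pile. tops = [3]
2: onto pile 1 (replacing 3). tops = [2]
4: new pile. tops = [2, 4]
1: onto pile 1 (replacing 2). tops = [1, 4]

2 piles, so the longest increasing subsequence has length 2.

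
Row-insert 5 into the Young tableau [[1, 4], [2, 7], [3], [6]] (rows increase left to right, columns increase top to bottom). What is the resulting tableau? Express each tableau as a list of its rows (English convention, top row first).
5 is larger than every entry of row 1, so it is appended to row 1. The new tableau is [[1, 4, 5], [2, 7], [3], [6]].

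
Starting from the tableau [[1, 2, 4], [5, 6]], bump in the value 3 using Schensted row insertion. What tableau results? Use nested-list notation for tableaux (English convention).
In row 1, 3 replaces 4 (the leftmost entry greater than 3); 4 is bumped to row 2. In row 2, 4 replaces 5 (the leftmost entry greater than 4); 5 is bumped to row 3. 5 starts a new row 3. The new tableau is [[1, 2, 3], [4, 6], [5]].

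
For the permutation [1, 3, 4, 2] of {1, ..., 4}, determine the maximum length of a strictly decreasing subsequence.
2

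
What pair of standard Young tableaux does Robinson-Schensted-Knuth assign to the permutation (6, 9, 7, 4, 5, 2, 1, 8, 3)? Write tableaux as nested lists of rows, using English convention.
Insert each entry of the permutation into P by Schensted row insertion, recording in Q the position of each new cell.

After inserting 6: P = [[6]].
After inserting 9: P = [[6, 9]].
After inserting 7: P = [[6, 7], [9]].
After inserting 4: P = [[4, 7], [6], [9]].
After inserting 5: P = [[4, 5], [6, 7], [9]].
After inserting 2: P = [[2, 5], [4, 7], [6], [9]].
After inserting 1: P = [[1, 5], [2, 7], [4], [6], [9]].
After inserting 8: P = [[1, 5, 8], [2, 7], [4], [6], [9]].
After inserting 3: P = [[1, 3, 8], [2, 5], [4, 7], [6], [9]].

So P = [[1, 3, 8], [2, 5], [4, 7], [6], [9]], Q = [[1, 2, 8], [3, 5], [4, 9], [6], [7]].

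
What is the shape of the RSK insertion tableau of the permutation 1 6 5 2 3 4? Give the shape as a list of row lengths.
RSK row insertion gives P = [[1, 2, 3, 4], [5], [6]], which has shape [4, 1, 1].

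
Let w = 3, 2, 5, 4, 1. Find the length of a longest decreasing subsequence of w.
3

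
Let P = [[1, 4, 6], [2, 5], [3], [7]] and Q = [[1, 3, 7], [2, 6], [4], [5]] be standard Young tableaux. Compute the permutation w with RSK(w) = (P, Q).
7 3 5 2 1 4 6

Reverse RSK: for i = n, n-1, ..., 1, locate i in Q, remove the corresponding corner cell from P, and reverse-bump its entry up through P; the value ejected from row 1 is w(i).

So w = 7 3 5 2 1 4 6.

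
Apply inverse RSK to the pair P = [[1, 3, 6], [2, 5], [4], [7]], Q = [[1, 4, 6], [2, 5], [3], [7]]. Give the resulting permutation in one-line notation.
Reverse RSK: for i = n, n-1, ..., 1, locate i in Q, remove the corresponding corner cell from P, and reverse-bump its entry up through P; the value ejected from row 1 is w(i).

So w = 7 4 2 5 3 6 1.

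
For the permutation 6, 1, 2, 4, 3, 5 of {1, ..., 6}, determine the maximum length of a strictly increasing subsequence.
4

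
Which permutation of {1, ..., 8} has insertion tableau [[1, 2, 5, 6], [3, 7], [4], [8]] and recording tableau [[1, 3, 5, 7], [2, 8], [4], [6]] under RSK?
Reverse the RSK construction: for i from n down to 1, find the cell of Q containing i, remove the entry at that cell from P, and reverse-bump it up through P; the value ejected from row 1 is w(i).

Step i=8: Q has 8 at row 2, column 2; remove 7 from row 2 of P and reverse-bump: 7 enters row 1 and ejects 6. So w(8) = 6. P is now [[1, 2, 5, 7], [3], [4], [8]].
Step i=7: Q has 7 at row 1, column 4; remove that cell from P, ejecting 7. So w(7) = 7. P is now [[1, 2, 5], [3], [4], [8]].
Step i=6: Q has 6 at row 4, column 1; remove 8 from row 4 of P and reverse-bump: 8 enters row 3 and ejects 4; 4 enters row 2 and ejects 3; 3 enters row 1 and ejects 2. So w(6) = 2. P is now [[1, 3, 5], [4], [8]].
Step i=5: Q has 5 at row 1, column 3; remove that cell from P, ejecting 5. So w(5) = 5. P is now [[1, 3], [4], [8]].
Step i=4: Q has 4 at row 3, column 1; remove 8 from row 3 of P and reverse-bump: 8 enters row 2 and ejects 4; 4 enters row 1 and ejects 3. So w(4) = 3. P is now [[1, 4], [8]].
Step i=3: Q has 3 at row 1, column 2; remove that cell from P, ejecting 4. So w(3) = 4. P is now [[1], [8]].
Step i=2: Q has 2 at row 2, column 1; remove 8 from row 2 of P and reverse-bump: 8 enters row 1 and ejects 1. So w(2) = 1. P is now [[8]].
Step i=1: Q has 1 at row 1, column 1; remove that cell from P, ejecting 8. So w(1) = 8. P is now [].

So w = 8 1 4 3 5 2 7 6.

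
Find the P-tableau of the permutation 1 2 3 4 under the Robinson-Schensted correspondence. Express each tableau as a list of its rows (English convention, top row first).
Insert 1: appended to row 1. P = [[1]].
Insert 2: appended to row 1. P = [[1, 2]].
Insert 3: appended to row 1. P = [[1, 2, 3]].
Insert 4: appended to row 1. P = [[1, 2, 3, 4]].

So P = [[1, 2, 3, 4]].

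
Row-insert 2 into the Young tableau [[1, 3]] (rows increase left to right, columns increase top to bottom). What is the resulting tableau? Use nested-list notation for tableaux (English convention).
In row 1, 2 replaces 3 (the leftmost entry greater than 2); 3 is bumped to row 2. 3 starts a new row 2. The new tableau is [[1, 2], [3]].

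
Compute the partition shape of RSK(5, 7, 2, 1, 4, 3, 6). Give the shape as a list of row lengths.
RSK row insertion gives P = [[1, 3, 6], [2, 4], [5, 7]], which has shape [3, 2, 2].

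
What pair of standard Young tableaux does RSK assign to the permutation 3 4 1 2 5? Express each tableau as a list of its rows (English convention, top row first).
P = [[1, 2, 5], [3, 4]], Q = [[1, 2, 5], [3, 4]]

Insert each entry of the permutation into P by Schensted row insertion, recording in Q the position of each new cell.

After inserting 3: P = [[3]].
After inserting 4: P = [[3, 4]].
After inserting 1: P = [[1, 4], [3]].
After inserting 2: P = [[1, 2], [3, 4]].
After inserting 5: P = [[1, 2, 5], [3, 4]].

So P = [[1, 2, 5], [3, 4]], Q = [[1, 2, 5], [3, 4]].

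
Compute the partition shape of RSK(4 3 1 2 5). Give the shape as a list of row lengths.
Row-insert each entry into an empty tableau.

After inserting 4: P = [[4]].
After inserting 3: P = [[3], [4]].
After inserting 1: P = [[1], [3], [4]].
After inserting 2: P = [[1, 2], [3], [4]].
After inserting 5: P = [[1, 2, 5], [3], [4]].

The final insertion tableau P = [[1, 2, 5], [3], [4]] has shape [3, 1, 1].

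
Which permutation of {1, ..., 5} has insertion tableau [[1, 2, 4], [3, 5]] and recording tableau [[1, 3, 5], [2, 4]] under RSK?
Reverse the RSK construction: for i from n down to 1, find the cell of Q containing i, remove the entry at that cell from P, and reverse-bump it up through P; the value ejected from row 1 is w(i).

Step i=5: Q has 5 at row 1, column 3; remove that cell from P, ejecting 4. So w(5) = 4. P is now [[1, 2], [3, 5]].
Step i=4: Q has 4 at row 2, column 2; remove 5 from row 2 of P and reverse-bump: 5 enters row 1 and ejects 2. So w(4) = 2. P is now [[1, 5], [3]].
Step i=3: Q has 3 at row 1, column 2; remove that cell from P, ejecting 5. So w(3) = 5. P is now [[1], [3]].
Step i=2: Q has 2 at row 2, column 1; remove 3 from row 2 of P and reverse-bump: 3 enters row 1 and ejects 1. So w(2) = 1. P is now [[3]].
Step i=1: Q has 1 at row 1, column 1; remove that cell from P, ejecting 3. So w(1) = 3. P is now [].

So w = 3 1 5 2 4.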